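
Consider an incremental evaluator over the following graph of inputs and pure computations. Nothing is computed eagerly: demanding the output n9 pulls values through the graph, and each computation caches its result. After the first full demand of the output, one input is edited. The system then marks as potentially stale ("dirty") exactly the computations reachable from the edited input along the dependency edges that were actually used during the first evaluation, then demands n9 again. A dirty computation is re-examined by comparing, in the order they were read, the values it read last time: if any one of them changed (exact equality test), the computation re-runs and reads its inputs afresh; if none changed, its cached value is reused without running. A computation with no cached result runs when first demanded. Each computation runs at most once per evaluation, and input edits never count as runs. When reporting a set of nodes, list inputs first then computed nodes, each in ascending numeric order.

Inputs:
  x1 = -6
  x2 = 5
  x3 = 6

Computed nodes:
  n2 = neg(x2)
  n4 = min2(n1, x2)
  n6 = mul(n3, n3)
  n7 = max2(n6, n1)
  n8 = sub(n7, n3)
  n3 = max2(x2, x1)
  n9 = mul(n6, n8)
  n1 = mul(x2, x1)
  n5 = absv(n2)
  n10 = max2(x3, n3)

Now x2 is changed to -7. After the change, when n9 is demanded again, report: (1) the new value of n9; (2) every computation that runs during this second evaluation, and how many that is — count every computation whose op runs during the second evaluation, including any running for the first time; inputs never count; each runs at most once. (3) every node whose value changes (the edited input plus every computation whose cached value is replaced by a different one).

n9 now evaluates to 1728.
Run set: n1, n3, n6, n7, n8, n9 (6 run).
Changed values: x2, n1, n3, n6, n7, n8, n9.

Initial pass — values computed on the first demand:
  n1 = mul(5, -6) = -30
  n3 = max2(5, -6) = 5
  n6 = mul(5, 5) = 25
  n7 = max2(25, -30) = 25
  n8 = sub(25, 5) = 20
  n9 = mul(25, 20) = 500

Second demand — change propagation:
  n1: re-runs because x2 5->-7; new result 42.
  n3: re-runs because x2 5->-7; new result -6.
  n6: re-runs because n3 5->-6; n3 5->-6; new result 36.
  n7: re-runs because n6 25->36; n1 -30->42; new result 42.
  n8: re-runs because n7 25->42; n3 5->-6; new result 48.
  n9: re-runs because n6 25->36; n8 20->48; new result 1728.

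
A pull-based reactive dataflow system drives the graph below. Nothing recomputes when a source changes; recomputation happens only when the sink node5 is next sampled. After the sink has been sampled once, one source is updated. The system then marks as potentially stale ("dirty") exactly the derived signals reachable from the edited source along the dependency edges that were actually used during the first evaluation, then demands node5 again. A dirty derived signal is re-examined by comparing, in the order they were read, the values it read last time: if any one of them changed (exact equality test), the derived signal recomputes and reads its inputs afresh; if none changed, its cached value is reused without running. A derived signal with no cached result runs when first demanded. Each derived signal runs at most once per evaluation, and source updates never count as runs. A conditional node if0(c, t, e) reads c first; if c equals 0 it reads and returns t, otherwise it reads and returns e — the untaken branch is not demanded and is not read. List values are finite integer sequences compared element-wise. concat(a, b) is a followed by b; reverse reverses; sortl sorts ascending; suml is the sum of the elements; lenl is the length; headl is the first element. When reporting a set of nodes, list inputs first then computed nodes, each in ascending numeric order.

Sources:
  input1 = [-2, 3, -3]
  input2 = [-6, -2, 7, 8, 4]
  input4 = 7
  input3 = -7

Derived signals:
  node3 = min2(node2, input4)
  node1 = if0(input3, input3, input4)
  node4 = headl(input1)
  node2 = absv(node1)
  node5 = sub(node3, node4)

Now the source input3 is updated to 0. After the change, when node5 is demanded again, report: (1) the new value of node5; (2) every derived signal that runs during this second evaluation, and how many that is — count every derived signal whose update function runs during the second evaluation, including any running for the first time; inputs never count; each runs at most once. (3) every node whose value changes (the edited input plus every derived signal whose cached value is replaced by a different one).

First evaluation (everything demanded from the output):
  node1 = if0(input3=-7 -> else branch input4) = 7
  node2 = absv(7) = 7
  node3 = min2(7, 7) = 7
  node4 = headl([-2, 3, -3]) = -2
  node5 = sub(7, -2) = 9

Propagation after the edit:
  node1: runs — input3 -7->0; result 0.
  node2: runs — node1 7->0; result 0.
  node3: runs — node2 7->0; result 0.
  node5: runs — node3 7->0; result 2.

New value of node5: 2.
Derived signals that run: node1, node2, node3, node5 — 4 in total.
Values that change: input3, node1, node2, node3, node5.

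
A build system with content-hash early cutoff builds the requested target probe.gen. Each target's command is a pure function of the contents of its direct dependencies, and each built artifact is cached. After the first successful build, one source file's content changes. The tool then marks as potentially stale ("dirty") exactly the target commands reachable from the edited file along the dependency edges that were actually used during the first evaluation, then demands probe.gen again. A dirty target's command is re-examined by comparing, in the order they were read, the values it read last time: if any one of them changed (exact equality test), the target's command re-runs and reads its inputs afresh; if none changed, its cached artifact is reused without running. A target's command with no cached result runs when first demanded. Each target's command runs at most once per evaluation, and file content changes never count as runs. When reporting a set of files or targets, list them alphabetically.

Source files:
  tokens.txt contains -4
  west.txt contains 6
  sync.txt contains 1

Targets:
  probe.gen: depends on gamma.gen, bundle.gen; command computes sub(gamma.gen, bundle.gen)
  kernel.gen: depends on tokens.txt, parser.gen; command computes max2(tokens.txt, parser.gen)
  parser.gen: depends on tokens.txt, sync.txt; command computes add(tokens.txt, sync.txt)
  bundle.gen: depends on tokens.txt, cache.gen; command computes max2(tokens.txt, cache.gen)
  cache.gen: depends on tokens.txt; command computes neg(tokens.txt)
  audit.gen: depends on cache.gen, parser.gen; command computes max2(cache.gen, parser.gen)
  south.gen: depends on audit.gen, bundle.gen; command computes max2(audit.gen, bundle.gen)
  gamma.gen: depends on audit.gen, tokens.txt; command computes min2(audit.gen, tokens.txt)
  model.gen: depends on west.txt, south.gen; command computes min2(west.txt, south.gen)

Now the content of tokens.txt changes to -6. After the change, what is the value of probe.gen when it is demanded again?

First evaluation (everything demanded from the output):
  cache.gen = neg(-4) = 4
  bundle.gen = max2(-4, 4) = 4
  parser.gen = add(-4, 1) = -3
  audit.gen = max2(4, -3) = 4
  gamma.gen = min2(4, -4) = -4
  probe.gen = sub(-4, 4) = -8

Propagation after the edit:
  cache.gen: runs — tokens.txt -4->-6; result 6.
  bundle.gen: runs — tokens.txt -4->-6; cache.gen 4->6; result 6.
  parser.gen: runs — tokens.txt -4->-6; result -5.
  audit.gen: runs — cache.gen 4->6; parser.gen -3->-5; result 6.
  gamma.gen: runs — audit.gen 4->6; tokens.txt -4->-6; result -6.
  probe.gen: runs — gamma.gen -4->-6; bundle.gen 4->6; result -12.

New value of probe.gen: -12.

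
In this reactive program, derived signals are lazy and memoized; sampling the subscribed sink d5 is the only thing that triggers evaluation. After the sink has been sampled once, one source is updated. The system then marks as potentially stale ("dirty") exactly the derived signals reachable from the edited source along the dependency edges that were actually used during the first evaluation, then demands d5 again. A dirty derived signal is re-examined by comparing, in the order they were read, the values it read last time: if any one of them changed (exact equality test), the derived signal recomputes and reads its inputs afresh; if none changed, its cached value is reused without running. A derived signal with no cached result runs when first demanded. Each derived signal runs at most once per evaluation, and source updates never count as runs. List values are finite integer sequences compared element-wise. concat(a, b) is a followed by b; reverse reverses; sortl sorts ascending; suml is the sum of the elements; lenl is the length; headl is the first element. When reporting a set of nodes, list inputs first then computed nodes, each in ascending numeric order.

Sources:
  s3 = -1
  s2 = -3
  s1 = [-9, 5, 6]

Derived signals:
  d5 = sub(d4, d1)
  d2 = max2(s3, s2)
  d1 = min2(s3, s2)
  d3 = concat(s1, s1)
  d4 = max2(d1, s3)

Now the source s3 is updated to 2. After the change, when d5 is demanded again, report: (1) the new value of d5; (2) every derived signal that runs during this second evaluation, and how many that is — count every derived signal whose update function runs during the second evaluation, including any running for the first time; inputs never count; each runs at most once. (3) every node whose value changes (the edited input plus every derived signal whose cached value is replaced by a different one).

First demand of the output computes:
  d1 = min2(-1, -3) = -3
  d4 = max2(-3, -1) = -1
  d5 = sub(-1, -3) = 2

After the edit, cleaning proceeds:
  d1: a read changed (s3 -1->2) — executes, giving -3 — identical to its old value.
  d4: a read changed (s3 -1->2) — executes, giving 2.
  d5: a read changed (d4 -1->2) — executes, giving 5.

Demanding d5 again yields 5.
3 derived signals run: d1, d4, d5.
The nodes whose values change: s3, d4, d5.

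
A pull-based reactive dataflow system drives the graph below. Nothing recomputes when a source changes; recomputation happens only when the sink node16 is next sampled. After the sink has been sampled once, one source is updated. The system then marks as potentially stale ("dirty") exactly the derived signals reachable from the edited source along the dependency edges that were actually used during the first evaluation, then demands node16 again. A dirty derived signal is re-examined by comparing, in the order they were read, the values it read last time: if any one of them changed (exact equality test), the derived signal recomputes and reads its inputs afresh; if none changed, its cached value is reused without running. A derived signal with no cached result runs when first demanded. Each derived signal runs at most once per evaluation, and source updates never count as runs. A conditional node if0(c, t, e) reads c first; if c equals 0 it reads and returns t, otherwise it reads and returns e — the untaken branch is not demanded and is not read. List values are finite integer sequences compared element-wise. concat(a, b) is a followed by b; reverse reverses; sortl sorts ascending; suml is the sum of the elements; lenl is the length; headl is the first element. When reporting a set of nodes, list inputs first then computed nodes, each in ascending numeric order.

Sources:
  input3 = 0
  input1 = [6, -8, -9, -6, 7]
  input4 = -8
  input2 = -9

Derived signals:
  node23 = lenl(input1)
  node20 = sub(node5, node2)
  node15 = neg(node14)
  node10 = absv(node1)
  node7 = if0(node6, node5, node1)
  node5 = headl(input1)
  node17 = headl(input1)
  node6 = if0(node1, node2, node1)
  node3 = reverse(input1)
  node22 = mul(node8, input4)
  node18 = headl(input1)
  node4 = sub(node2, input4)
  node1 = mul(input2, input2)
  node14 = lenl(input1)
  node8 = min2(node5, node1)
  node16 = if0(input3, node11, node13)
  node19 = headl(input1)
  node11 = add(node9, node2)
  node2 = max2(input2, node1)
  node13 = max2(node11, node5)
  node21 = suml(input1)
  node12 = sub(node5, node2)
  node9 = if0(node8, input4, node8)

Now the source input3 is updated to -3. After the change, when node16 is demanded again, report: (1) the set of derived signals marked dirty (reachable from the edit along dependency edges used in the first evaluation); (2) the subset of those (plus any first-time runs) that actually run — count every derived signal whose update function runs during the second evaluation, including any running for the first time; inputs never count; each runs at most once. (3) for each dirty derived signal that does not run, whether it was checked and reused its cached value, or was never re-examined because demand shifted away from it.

Marked dirty: node16.
Derived signals that run: node13, node16 — 2 in total.
Every dirty derived signal ran.
Key observation: a condition flipped, so demand reaches new nodes — node13 runs for the first time.

First evaluation (everything demanded from the output):
  node1 = mul(-9, -9) = 81
  node2 = max2(-9, 81) = 81
  node5 = headl([6, -8, -9, -6, 7]) = 6
  node8 = min2(6, 81) = 6
  node9 = if0(node8=6 -> else branch node8) = 6
  node11 = add(6, 81) = 87
  node16 = if0(input3=0 -> then branch node11) = 87

Propagation after the edit:
  node13: demanded for the first time — runs, produces 87.
  node16: runs — input3 0->-3; result 87 (same value as before).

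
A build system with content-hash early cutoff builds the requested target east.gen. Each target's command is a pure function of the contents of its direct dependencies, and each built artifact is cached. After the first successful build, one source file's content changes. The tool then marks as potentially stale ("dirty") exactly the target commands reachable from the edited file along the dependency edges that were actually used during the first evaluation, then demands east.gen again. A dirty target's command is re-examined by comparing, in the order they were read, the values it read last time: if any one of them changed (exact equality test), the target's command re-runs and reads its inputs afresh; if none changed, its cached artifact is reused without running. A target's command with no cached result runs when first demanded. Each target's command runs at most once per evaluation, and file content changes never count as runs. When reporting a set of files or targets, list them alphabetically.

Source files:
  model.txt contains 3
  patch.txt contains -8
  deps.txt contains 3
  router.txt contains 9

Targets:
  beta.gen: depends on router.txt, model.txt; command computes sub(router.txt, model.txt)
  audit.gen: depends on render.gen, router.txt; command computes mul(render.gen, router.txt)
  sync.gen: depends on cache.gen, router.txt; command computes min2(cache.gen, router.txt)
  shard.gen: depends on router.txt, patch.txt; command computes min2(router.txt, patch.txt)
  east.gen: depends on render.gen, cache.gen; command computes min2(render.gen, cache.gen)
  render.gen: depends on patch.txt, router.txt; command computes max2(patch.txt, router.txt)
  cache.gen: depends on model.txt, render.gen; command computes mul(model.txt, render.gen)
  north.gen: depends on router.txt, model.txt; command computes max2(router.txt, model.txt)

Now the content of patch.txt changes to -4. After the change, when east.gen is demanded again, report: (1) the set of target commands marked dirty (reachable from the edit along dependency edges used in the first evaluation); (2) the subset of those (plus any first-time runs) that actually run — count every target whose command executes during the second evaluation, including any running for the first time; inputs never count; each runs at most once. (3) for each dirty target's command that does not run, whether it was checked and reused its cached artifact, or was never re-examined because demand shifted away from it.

First evaluation (everything demanded from the output):
  render.gen = max2(-8, 9) = 9
  cache.gen = mul(3, 9) = 27
  east.gen = min2(9, 27) = 9

Propagation after the edit:
  render.gen: runs — patch.txt -8->-4; result 9 (same value as before).
  cache.gen: checked — values it read are unchanged (model.txt unchanged, render.gen unchanged); reused cached 27 without running.
  east.gen: checked — values it read are unchanged (render.gen unchanged, cache.gen unchanged); reused cached 9 without running.

Key observation: the change is absorbed at render.gen — it re-runs but produces the same value, and the output's value is unchanged.

Marked dirty: cache.gen, east.gen, render.gen.
Target commands that run: render.gen — 1 in total.
Checked but reused from cache: cache.gen, east.gen.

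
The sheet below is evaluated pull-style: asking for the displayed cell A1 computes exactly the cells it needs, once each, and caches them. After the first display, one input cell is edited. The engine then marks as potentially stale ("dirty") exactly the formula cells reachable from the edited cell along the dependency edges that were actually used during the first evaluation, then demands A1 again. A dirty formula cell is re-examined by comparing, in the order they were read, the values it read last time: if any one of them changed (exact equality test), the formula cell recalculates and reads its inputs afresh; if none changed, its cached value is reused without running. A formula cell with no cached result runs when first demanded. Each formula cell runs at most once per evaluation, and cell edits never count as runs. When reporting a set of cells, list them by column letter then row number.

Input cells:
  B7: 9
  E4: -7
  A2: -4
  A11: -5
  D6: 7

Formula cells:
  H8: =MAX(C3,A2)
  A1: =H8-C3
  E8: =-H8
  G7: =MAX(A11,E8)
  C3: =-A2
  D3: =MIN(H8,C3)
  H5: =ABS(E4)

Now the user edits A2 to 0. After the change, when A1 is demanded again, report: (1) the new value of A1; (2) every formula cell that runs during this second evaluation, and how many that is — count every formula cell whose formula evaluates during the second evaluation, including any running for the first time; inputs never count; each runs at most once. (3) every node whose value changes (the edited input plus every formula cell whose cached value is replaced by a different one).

First demand of the output computes:
  C3 = -(-4) = 4
  H8 = MAX(4, -4) = 4
  A1 = 4 - 4 = 0

After the edit, cleaning proceeds:
  C3: a read changed (A2 -4->0) — executes, giving 0.
  H8: a read changed (C3 4->0; A2 -4->0) — executes, giving 0.
  A1: a read changed (H8 4->0; C3 4->0) — executes, giving 0 — identical to its old value.

Demanding A1 again yields 0.
3 formula cells run: A1, C3, H8.
The nodes whose values change: A2, C3, H8.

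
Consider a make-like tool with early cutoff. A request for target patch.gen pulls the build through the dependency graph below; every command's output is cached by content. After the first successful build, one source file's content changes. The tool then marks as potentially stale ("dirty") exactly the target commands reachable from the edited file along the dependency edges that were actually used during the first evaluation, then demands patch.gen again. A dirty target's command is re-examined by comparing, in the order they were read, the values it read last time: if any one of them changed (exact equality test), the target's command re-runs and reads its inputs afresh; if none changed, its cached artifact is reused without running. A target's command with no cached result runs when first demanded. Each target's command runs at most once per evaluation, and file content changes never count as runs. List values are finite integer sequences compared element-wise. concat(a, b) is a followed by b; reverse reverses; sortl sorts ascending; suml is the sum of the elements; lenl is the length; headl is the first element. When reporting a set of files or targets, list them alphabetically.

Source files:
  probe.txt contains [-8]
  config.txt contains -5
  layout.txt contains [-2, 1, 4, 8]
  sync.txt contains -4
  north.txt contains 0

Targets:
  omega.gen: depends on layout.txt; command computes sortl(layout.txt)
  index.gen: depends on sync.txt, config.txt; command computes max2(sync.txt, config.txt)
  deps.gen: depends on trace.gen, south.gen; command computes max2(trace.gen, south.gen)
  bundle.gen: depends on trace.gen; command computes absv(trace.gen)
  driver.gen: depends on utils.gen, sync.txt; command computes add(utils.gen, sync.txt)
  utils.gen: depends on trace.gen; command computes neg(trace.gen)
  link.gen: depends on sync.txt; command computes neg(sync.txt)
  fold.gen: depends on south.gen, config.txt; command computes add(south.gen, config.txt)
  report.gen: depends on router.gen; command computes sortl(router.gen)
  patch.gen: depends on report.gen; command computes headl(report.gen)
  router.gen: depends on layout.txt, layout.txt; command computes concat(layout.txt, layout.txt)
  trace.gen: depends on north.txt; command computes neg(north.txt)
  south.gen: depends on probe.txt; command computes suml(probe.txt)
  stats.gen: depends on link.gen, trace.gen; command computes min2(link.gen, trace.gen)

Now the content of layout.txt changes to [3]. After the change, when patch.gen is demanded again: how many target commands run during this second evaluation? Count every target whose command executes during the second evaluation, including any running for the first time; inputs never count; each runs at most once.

First demand of the output computes:
  router.gen = concat([-2, 1, 4, 8], [-2, 1, 4, 8]) = [-2, 1, 4, 8, -2, 1, 4, 8]
  report.gen = sortl([-2, 1, 4, 8, -2, 1, 4, 8]) = [-2, -2, 1, 1, 4, 4, 8, 8]
  patch.gen = headl([-2, -2, 1, 1, 4, 4, 8, 8]) = -2

After the edit, cleaning proceeds:
  router.gen: a read changed (layout.txt [-2, 1, 4, 8]->[3]; layout.txt [-2, 1, 4, 8]->[3]) — executes, giving [3, 3].
  report.gen: a read changed (router.gen [-2, 1, 4, 8, -2, 1, 4, 8]->[3, 3]) — executes, giving [3, 3].
  patch.gen: a read changed (report.gen [-2, -2, 1, 1, 4, 4, 8, 8]->[3, 3]) — executes, giving 3.

3 target commands run: patch.gen, report.gen, router.gen.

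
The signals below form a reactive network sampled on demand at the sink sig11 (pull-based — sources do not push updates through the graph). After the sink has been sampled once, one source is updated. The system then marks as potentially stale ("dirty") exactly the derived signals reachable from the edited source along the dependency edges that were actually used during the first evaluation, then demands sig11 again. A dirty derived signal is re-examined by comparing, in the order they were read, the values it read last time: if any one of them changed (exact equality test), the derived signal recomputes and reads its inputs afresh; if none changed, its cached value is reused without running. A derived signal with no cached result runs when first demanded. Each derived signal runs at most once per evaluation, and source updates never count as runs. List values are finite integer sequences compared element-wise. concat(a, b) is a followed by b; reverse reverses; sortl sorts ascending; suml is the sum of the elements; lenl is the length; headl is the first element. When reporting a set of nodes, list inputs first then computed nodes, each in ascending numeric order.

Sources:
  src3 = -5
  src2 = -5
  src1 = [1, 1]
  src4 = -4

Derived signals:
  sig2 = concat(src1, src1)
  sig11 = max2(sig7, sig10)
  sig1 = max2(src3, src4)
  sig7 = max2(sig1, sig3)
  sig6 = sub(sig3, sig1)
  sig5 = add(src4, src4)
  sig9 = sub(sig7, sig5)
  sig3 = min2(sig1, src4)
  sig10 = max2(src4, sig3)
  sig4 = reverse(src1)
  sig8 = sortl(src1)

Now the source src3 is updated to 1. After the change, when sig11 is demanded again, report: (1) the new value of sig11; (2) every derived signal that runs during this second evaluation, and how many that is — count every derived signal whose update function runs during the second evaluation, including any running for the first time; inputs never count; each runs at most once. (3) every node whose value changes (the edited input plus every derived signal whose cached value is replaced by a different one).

sig11 now evaluates to 1.
Run set: sig1, sig3, sig7, sig11 (4 run).
Changed values: src3, sig1, sig7, sig11.
The important point: at sig10 every value read last time is unchanged, so the dirty flag clears without a run.

Initial pass — values computed on the first demand:
  sig1 = max2(-5, -4) = -4
  sig3 = min2(-4, -4) = -4
  sig7 = max2(-4, -4) = -4
  sig10 = max2(-4, -4) = -4
  sig11 = max2(-4, -4) = -4

Second demand — change propagation:
  sig1: re-runs because src3 -5->1; new result 1.
  sig3: re-runs because sig1 -4->1; new result -4 (unchanged).
  sig7: re-runs because sig1 -4->1; new result 1.
  sig10: re-examined; everything it read last time is the same (src4 unchanged, sig3 unchanged) — cache -4 kept, no run.
  sig11: re-runs because sig7 -4->1; new result 1.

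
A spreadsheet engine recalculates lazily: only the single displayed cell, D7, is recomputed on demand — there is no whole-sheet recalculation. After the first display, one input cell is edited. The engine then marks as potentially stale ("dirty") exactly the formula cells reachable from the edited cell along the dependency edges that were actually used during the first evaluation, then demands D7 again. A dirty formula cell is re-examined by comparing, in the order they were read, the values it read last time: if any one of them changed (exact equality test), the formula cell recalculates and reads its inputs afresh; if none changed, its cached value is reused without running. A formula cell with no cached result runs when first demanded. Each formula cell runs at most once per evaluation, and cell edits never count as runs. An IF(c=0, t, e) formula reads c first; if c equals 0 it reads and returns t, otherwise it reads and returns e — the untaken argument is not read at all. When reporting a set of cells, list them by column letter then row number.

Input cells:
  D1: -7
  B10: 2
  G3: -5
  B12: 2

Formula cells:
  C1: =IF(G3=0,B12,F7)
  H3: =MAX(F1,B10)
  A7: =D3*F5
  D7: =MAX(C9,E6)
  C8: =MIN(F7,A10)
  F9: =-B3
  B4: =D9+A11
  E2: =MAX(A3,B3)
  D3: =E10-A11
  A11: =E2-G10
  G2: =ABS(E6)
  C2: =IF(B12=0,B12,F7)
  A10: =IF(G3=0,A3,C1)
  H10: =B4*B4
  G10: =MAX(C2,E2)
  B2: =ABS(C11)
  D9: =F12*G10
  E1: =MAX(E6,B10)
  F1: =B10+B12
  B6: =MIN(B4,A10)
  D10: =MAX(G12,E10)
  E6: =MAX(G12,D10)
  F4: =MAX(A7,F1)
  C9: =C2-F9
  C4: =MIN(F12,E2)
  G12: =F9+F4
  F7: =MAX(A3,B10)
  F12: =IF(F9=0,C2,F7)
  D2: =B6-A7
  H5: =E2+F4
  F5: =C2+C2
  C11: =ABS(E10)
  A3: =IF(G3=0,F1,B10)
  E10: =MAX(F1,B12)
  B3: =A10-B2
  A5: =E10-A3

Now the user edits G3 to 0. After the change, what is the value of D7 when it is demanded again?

New value of D7: 32.
Key observation: a condition flipped, so demand moved to the other branch — C1 is never re-examined.

First evaluation (everything demanded from the output):
  F1 = 2 + 2 = 4
  A3 = IF(G3=0: G3=-5 -> else branch B10) = 2
  E10 = MAX(4, 2) = 4
  C11 = ABS(4) = 4
  B2 = ABS(4) = 4
  F7 = MAX(2, 2) = 2
  C1 = IF(G3=0: G3=-5 -> else branch F7) = 2
  A10 = IF(G3=0: G3=-5 -> else branch C1) = 2
  B3 = 2 - 4 = -2
  C2 = IF(B12=0: B12=2 -> else branch F7) = 2
  E2 = MAX(2, -2) = 2
  F5 = 2 + 2 = 4
  F9 = -(-2) = 2
  C9 = 2 - 2 = 0
  G10 = MAX(2, 2) = 2
  A11 = 2 - 2 = 0
  D3 = 4 - 0 = 4
  A7 = 4 * 4 = 16
  F4 = MAX(16, 4) = 16
  G12 = 2 + 16 = 18
  D10 = MAX(18, 4) = 18
  E6 = MAX(18, 18) = 18
  D7 = MAX(0, 18) = 18

Propagation after the edit:
  A3: runs — G3 -5->0; result 4.
  F7: runs — A3 2->4; result 4.
  C1: marked dirty but never re-examined — demand shifted away from it.
  A10: runs — G3 -5->0; result 4.
  B3: runs — A10 2->4; result 0.
  C2: runs — F7 2->4; result 4.
  E2: runs — A3 2->4; B3 -2->0; result 4.
  F5: runs — C2 2->4; C2 2->4; result 8.
  F9: runs — B3 -2->0; result 0.
  C9: runs — C2 2->4; F9 2->0; result 4.
  G10: runs — C2 2->4; E2 2->4; result 4.
  A11: runs — E2 2->4; G10 2->4; result 0 (same value as before).
  D3: checked — values it read are unchanged (E10 unchanged, A11 unchanged); reused cached 4 without running.
  A7: runs — F5 4->8; result 32.
  F4: runs — A7 16->32; result 32.
  G12: runs — F9 2->0; F4 16->32; result 32.
  D10: runs — G12 18->32; result 32.
  E6: runs — G12 18->32; D10 18->32; result 32.
  D7: runs — C9 0->4; E6 18->32; result 32.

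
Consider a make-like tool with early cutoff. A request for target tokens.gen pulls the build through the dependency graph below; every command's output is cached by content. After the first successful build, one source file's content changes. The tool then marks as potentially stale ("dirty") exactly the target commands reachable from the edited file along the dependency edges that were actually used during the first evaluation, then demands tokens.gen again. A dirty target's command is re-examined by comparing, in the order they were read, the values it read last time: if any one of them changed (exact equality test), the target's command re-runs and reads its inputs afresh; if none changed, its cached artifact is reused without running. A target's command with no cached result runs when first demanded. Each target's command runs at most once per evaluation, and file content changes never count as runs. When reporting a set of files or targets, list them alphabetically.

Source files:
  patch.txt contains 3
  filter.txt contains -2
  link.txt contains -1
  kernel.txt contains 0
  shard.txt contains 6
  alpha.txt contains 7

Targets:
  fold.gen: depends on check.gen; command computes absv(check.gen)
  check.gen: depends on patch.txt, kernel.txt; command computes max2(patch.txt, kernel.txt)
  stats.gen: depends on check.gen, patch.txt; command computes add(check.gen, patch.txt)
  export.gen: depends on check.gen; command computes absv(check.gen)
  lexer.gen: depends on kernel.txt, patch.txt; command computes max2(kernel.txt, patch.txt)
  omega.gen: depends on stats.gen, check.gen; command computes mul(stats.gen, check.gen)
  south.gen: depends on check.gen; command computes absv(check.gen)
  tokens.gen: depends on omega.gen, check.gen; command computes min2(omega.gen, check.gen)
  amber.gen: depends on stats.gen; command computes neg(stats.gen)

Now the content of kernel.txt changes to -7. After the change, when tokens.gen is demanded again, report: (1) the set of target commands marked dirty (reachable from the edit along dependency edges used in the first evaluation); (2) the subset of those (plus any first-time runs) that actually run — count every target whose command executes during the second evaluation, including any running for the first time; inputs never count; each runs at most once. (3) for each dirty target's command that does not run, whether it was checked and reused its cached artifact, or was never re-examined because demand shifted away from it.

The edit dirties: check.gen, omega.gen, stats.gen, tokens.gen.
1 target commands run: check.gen.
Cache hits after checking: omega.gen, stats.gen, tokens.gen.
Note the absorption at check.gen: it re-runs yet its value is the same, leaving the output's value untouched.

First demand of the output computes:
  check.gen = max2(3, 0) = 3
  stats.gen = add(3, 3) = 6
  omega.gen = mul(6, 3) = 18
  tokens.gen = min2(18, 3) = 3

After the edit, cleaning proceeds:
  check.gen: a read changed (kernel.txt 0->-7) — executes, giving 3 — identical to its old value.
  stats.gen: dirty, but its reads are unchanged (check.gen unchanged, patch.txt unchanged); cached 6 stands.
  omega.gen: dirty, but its reads are unchanged (stats.gen unchanged, check.gen unchanged); cached 18 stands.
  tokens.gen: dirty, but its reads are unchanged (omega.gen unchanged, check.gen unchanged); cached 3 stands.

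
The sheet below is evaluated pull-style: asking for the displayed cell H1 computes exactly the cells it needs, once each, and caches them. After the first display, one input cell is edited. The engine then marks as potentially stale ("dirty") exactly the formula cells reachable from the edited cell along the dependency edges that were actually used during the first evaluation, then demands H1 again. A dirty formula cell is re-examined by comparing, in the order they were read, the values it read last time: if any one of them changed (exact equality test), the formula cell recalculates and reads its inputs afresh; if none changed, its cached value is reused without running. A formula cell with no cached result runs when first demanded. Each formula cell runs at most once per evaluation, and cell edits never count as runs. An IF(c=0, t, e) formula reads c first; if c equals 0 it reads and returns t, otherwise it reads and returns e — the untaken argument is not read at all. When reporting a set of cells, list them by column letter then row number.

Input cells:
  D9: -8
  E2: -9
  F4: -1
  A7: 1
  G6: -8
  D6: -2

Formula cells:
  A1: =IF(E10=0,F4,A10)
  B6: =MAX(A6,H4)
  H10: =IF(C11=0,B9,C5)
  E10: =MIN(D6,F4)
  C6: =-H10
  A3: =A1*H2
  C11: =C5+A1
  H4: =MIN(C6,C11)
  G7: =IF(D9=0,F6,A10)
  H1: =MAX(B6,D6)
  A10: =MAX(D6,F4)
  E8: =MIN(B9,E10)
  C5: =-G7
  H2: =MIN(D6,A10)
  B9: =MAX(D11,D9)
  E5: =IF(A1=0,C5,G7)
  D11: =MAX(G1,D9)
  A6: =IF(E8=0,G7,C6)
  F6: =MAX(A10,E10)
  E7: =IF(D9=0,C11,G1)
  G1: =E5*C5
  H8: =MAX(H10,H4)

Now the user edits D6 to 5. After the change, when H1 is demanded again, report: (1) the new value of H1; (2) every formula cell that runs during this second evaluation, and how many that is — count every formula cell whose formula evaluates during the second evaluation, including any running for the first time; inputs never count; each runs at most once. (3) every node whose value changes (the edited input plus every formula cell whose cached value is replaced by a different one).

First demand of the output computes:
  A10 = MAX(-2, -1) = -1
  E10 = MIN(-2, -1) = -2
  A1 = IF(E10=0: E10=-2 -> else branch A10) = -1
  G7 = IF(D9=0: D9=-8 -> else branch A10) = -1
  C5 = -(-1) = 1
  C11 = 1 + -1 = 0
  E5 = IF(A1=0: A1=-1 -> else branch G7) = -1
  G1 = -1 * 1 = -1
  D11 = MAX(-1, -8) = -1
  B9 = MAX(-1, -8) = -1
  E8 = MIN(-1, -2) = -2
  H10 = IF(C11=0: C11=0 -> then branch B9) = -1
  C6 = -(-1) = 1
  A6 = IF(E8=0: E8=-2 -> else branch C6) = 1
  H4 = MIN(1, 0) = 0
  B6 = MAX(1, 0) = 1
  H1 = MAX(1, -2) = 1

After the edit, cleaning proceeds:
  A10: a read changed (D6 -2->5) — executes, giving 5.
  E10: a read changed (D6 -2->5) — executes, giving -1.
  A1: a read changed (E10 -2->-1; A10 -1->5) — executes, giving 5.
  G7: a read changed (A10 -1->5) — executes, giving 5.
  C5: a read changed (G7 -1->5) — executes, giving -5.
  C11: a read changed (C5 1->-5; A1 -1->5) — executes, giving 0 — identical to its old value.
  E5: a read changed (A1 -1->5; G7 -1->5) — executes, giving 5.
  G1: a read changed (E5 -1->5; C5 1->-5) — executes, giving -25.
  D11: a read changed (G1 -1->-25) — executes, giving -8.
  B9: a read changed (D11 -1->-8) — executes, giving -8.
  E8: a read changed (B9 -1->-8; E10 -2->-1) — executes, giving -8.
  H10: a read changed (B9 -1->-8) — executes, giving -8.
  C6: a read changed (H10 -1->-8) — executes, giving 8.
  A6: a read changed (E8 -2->-8; C6 1->8) — executes, giving 8.
  H4: a read changed (C6 1->8) — executes, giving 0 — identical to its old value.
  B6: a read changed (A6 1->8) — executes, giving 8.
  H1: a read changed (B6 1->8; D6 -2->5) — executes, giving 8.

Demanding H1 again yields 8.
17 formula cells run: A1, A6, A10, B6, B9, C5, C6, C11, D11, E5, E8, E10, G1, G7, H1, H4, H10.
The nodes whose values change: A1, A6, A10, B6, B9, C5, C6, D6, D11, E5, E8, E10, G1, G7, H1, H10.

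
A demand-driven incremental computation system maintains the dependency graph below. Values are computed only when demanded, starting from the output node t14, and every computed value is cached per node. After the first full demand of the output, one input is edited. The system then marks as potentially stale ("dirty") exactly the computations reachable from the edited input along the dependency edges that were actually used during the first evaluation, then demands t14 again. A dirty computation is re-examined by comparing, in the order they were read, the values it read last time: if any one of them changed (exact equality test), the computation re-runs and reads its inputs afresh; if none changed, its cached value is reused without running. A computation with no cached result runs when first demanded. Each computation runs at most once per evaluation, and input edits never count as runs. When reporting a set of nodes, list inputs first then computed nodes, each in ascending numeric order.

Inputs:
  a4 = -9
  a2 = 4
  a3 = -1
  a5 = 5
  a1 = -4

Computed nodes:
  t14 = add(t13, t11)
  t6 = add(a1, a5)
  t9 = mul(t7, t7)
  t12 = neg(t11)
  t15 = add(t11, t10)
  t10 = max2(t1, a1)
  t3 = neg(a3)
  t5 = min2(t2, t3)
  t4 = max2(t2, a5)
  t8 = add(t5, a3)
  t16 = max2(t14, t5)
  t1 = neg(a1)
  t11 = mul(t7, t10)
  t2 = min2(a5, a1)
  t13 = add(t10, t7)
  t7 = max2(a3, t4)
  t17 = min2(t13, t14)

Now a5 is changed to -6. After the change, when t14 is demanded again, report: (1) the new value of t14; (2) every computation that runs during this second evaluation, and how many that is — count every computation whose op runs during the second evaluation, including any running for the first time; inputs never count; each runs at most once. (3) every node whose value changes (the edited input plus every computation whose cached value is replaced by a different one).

First evaluation (everything demanded from the output):
  t1 = neg(-4) = 4
  t2 = min2(5, -4) = -4
  t4 = max2(-4, 5) = 5
  t7 = max2(-1, 5) = 5
  t10 = max2(4, -4) = 4
  t11 = mul(5, 4) = 20
  t13 = add(4, 5) = 9
  t14 = add(9, 20) = 29

Propagation after the edit:
  t2: runs — a5 5->-6; result -6.
  t4: runs — t2 -4->-6; a5 5->-6; result -6.
  t7: runs — t4 5->-6; result -1.
  t11: runs — t7 5->-1; result -4.
  t13: runs — t7 5->-1; result 3.
  t14: runs — t13 9->3; t11 20->-4; result -1.

New value of t14: -1.
Computations that run: t2, t4, t7, t11, t13, t14 — 6 in total.
Values that change: a5, t2, t4, t7, t11, t13, t14.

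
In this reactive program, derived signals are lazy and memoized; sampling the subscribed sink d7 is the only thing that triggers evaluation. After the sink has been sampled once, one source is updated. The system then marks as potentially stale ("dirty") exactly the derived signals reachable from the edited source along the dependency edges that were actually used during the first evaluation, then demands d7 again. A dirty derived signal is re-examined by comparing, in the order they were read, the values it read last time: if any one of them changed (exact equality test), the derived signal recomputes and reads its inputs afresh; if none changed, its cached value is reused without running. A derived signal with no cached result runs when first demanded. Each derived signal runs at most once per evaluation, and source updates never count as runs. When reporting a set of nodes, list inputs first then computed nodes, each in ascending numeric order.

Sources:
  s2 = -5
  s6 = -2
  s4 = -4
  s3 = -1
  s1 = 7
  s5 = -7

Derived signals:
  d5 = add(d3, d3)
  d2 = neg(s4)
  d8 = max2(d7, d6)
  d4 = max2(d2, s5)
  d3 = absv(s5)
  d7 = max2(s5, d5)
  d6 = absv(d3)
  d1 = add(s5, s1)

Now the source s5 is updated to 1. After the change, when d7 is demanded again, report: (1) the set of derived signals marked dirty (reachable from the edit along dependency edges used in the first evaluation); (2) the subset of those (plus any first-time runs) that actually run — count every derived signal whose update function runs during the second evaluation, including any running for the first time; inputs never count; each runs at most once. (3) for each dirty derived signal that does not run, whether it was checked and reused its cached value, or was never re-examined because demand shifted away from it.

The edit dirties: d3, d5, d7.
3 derived signals run: d3, d5, d7.
No dirty derived signal escaped a run.

First demand of the output computes:
  d3 = absv(-7) = 7
  d5 = add(7, 7) = 14
  d7 = max2(-7, 14) = 14

After the edit, cleaning proceeds:
  d3: a read changed (s5 -7->1) — executes, giving 1.
  d5: a read changed (d3 7->1; d3 7->1) — executes, giving 2.
  d7: a read changed (s5 -7->1; d5 14->2) — executes, giving 2.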